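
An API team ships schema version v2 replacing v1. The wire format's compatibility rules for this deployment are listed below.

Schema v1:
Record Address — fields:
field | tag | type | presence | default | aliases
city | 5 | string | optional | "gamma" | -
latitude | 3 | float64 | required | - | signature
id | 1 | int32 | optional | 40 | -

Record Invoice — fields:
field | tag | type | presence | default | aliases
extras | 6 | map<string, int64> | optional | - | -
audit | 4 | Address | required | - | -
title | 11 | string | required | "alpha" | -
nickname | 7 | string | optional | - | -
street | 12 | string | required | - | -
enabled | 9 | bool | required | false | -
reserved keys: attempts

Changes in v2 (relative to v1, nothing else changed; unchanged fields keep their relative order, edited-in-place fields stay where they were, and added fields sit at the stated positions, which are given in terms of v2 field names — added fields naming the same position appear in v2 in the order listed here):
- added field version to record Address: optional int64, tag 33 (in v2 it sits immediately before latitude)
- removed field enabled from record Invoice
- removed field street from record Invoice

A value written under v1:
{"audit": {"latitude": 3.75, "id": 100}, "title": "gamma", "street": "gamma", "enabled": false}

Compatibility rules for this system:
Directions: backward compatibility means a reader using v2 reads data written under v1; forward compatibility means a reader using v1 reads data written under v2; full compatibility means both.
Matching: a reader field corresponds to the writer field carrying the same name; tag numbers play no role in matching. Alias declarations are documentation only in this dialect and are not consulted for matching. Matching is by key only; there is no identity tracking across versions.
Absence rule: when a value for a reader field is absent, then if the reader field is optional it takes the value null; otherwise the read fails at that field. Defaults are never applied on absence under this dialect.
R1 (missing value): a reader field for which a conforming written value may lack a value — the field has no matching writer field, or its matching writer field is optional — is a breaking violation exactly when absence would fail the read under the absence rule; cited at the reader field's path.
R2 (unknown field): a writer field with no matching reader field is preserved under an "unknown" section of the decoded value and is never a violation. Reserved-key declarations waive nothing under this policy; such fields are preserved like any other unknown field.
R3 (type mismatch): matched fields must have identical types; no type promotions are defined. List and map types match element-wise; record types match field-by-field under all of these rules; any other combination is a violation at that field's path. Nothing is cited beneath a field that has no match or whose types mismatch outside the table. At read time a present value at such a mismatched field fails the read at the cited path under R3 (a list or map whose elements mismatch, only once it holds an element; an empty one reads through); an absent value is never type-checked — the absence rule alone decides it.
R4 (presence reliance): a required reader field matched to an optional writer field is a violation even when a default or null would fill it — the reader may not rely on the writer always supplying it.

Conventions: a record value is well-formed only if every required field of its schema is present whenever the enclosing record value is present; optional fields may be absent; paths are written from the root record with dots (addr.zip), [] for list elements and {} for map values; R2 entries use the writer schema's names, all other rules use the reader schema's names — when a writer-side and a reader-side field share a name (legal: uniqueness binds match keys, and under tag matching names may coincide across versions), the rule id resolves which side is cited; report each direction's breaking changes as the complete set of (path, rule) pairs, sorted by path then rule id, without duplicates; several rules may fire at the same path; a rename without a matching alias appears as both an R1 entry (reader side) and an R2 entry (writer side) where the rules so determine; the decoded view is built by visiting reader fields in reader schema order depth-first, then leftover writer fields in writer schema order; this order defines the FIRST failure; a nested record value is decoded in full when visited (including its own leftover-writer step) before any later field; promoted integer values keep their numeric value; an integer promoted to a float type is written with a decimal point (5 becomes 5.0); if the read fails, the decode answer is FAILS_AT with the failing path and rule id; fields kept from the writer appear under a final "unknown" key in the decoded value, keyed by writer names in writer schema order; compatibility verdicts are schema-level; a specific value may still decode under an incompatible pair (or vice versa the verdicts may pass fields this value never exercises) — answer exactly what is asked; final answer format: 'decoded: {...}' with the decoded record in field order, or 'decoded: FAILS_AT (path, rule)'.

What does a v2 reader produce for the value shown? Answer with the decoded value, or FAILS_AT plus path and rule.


decoded: {"extras": null, "audit": {"city": null, "version": null, "latitude": 3.75, "id": 100}, "title": "gamma", "nickname": null, "unknown": {"street": "gamma", "enabled": false}}

the writer's type comes first in each Invoice pair
decode walk for Invoice under reader schema v2:
  extras := null (missing; optional => null)
  audit.city := null (missing; optional => null)
  audit.version := null (missing; optional => null)
  audit.latitude := 3.75
  audit.id := 100
  title := "gamma"
  nickname := null (missing; optional => null)
  writer street: kept under "unknown"
  writer enabled: kept under "unknown"
  => decoded: {"extras": null, "audit": {"city": null, "version": null, "latitude": 3.75, "id": 100}, "title": "gamma", "nickname": null, "unknown": {"street": "gamma", "enabled": false}}


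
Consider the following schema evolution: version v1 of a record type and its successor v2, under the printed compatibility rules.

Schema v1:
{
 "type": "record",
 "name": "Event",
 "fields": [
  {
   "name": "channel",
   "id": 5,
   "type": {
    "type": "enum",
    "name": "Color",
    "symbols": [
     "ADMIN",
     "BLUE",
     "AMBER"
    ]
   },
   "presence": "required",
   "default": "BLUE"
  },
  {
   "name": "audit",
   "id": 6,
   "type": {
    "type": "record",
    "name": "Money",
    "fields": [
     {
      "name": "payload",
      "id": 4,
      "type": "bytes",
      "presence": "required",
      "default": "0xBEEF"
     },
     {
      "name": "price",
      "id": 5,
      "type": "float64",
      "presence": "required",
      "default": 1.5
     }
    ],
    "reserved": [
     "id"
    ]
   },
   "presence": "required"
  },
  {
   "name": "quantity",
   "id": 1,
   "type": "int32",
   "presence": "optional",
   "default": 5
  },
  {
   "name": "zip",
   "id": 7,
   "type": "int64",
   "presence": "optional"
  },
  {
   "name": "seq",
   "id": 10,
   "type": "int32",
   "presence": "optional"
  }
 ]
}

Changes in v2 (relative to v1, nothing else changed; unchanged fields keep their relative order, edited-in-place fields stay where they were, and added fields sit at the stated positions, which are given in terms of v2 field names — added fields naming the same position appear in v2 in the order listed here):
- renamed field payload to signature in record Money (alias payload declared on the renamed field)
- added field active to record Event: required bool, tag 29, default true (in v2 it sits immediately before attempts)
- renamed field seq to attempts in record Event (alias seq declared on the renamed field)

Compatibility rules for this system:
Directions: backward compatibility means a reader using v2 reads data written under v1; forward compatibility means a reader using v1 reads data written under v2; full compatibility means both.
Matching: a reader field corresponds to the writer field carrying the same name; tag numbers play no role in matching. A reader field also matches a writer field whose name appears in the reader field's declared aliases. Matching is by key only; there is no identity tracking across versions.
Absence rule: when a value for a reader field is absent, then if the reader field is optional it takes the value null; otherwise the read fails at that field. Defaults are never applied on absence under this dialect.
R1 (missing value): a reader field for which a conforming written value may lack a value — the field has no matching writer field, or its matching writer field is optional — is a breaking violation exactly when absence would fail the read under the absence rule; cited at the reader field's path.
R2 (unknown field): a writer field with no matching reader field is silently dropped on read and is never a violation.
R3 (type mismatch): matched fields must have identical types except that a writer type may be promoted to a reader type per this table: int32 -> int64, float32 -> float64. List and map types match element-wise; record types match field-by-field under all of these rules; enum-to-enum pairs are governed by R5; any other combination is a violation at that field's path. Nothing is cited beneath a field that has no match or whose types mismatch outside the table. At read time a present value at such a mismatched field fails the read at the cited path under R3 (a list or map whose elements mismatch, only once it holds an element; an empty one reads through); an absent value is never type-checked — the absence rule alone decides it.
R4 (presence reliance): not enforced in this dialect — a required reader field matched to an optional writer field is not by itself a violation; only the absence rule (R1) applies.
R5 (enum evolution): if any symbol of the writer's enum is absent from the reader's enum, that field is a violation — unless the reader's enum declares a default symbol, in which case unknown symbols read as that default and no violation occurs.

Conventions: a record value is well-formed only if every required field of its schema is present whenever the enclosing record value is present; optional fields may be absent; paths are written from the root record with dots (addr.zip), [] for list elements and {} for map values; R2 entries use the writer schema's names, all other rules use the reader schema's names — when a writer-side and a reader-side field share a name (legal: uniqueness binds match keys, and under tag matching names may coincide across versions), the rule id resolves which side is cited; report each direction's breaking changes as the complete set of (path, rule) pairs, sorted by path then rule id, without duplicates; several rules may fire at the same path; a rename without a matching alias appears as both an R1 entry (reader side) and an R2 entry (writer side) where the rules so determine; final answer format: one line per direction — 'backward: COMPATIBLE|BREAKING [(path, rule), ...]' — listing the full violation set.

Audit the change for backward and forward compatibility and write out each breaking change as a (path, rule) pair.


backward: BREAKING [(active, R1)]; forward: BREAKING [(audit.payload, R1)]

in Event below, arrows point writer -> reader
backward analysis of Event with v2 as reader and v1 as writer:
  Color -> Color, writer required: channel aligns to channel
  Money -> Money, writer required: audit aligns to audit
  int32 -> int32, writer optional: quantity aligns to quantity
  int64 -> int64, writer optional: zip aligns to zip
  active: no writer-side match
  int32 -> int32, writer optional: attempts aligns to seq
  bytes -> bytes, writer required: audit.signature aligns to audit.payload
  float64 -> float64, writer required: audit.price aligns to audit.price
  violation R1 at active
  => backward verdict for Event: BREAKING, 1 violation(s)
forward analysis of Event with v1 as reader and v2 as writer:
  Color -> Color, writer required: channel aligns to channel
  Money -> Money, writer required: audit aligns to audit
  int32 -> int32, writer optional: quantity aligns to quantity
  int64 -> int64, writer optional: zip aligns to zip
  seq: no writer-side match
  writer active: unknown to reader
  writer attempts: unknown to reader
  audit.payload: no writer-side match
  float64 -> float64, writer required: audit.price aligns to audit.price
  writer audit.signature: unknown to reader
  violation R1 at audit.payload
  => forward verdict for Event: BREAKING, 1 violation(s)


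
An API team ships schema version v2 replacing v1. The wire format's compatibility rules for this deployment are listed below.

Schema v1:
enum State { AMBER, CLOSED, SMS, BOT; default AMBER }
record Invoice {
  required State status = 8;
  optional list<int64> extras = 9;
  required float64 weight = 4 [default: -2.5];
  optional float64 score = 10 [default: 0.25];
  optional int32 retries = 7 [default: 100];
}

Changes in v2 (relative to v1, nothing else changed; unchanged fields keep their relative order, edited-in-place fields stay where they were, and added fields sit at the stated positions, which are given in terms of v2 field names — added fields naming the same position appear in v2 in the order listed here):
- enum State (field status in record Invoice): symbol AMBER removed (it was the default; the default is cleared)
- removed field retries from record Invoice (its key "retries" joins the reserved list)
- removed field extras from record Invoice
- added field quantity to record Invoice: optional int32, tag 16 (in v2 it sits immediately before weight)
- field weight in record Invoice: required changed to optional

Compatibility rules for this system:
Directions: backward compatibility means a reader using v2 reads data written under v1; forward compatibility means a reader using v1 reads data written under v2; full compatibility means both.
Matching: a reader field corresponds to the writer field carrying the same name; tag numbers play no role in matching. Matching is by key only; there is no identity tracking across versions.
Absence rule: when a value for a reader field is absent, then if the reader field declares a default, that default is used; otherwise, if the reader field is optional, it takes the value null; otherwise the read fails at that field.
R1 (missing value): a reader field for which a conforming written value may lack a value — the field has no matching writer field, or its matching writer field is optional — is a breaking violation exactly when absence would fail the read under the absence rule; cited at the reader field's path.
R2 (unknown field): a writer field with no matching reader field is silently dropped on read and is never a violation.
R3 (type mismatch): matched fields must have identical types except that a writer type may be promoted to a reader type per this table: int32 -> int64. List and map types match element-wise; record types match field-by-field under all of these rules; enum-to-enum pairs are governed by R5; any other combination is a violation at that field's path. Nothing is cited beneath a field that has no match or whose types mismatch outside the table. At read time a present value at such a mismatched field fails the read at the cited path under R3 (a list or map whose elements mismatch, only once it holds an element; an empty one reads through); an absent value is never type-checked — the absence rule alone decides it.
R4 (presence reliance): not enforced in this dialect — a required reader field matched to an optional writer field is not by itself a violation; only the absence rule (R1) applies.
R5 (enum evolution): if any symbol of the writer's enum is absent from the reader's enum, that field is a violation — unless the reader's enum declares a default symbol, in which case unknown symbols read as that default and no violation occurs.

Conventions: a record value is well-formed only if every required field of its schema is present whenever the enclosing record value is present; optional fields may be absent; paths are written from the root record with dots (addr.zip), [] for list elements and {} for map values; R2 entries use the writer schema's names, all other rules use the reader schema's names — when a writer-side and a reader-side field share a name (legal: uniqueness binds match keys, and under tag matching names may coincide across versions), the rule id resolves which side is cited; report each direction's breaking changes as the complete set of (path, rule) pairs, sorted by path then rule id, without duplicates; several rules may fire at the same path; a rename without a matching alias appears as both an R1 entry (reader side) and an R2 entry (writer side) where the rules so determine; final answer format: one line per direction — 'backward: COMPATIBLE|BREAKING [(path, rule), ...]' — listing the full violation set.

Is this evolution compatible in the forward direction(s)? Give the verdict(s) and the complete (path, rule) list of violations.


forward: COMPATIBLE []

the writer's type comes first in each Invoice pair
forward on Invoice — v1 reading data written by v2:
  status: paired with writer status (State -> State; writer required)
  extras: no writer-side match
  weight: paired with writer weight (float64 -> float64; writer optional)
  score: paired with writer score (float64 -> float64; writer optional)
  retries: no writer-side match
  writer quantity: unknown to reader
  nothing fires on Invoice: forward is COMPATIBLE
the rest of the Invoice diff is inert for this question:
  enum State (field status in record Invoice): symbol AMBER removed (it was the default; the default is cleared) -> affects backward compatibility only, which is not asked
  removed field retries from record Invoice (its key "retries" joins the reserved list) -> triggers nothing under Invoice's printed rules — same verdict
  removed field extras from record Invoice -> triggers nothing under Invoice's printed rules — same verdict
  added field quantity to record Invoice: optional int32, tag 16 (in v2 it sits immediately before weight) -> triggers nothing under Invoice's printed rules — same verdict
  field weight in record Invoice: required changed to optional -> triggers nothing under Invoice's printed rules — same verdict


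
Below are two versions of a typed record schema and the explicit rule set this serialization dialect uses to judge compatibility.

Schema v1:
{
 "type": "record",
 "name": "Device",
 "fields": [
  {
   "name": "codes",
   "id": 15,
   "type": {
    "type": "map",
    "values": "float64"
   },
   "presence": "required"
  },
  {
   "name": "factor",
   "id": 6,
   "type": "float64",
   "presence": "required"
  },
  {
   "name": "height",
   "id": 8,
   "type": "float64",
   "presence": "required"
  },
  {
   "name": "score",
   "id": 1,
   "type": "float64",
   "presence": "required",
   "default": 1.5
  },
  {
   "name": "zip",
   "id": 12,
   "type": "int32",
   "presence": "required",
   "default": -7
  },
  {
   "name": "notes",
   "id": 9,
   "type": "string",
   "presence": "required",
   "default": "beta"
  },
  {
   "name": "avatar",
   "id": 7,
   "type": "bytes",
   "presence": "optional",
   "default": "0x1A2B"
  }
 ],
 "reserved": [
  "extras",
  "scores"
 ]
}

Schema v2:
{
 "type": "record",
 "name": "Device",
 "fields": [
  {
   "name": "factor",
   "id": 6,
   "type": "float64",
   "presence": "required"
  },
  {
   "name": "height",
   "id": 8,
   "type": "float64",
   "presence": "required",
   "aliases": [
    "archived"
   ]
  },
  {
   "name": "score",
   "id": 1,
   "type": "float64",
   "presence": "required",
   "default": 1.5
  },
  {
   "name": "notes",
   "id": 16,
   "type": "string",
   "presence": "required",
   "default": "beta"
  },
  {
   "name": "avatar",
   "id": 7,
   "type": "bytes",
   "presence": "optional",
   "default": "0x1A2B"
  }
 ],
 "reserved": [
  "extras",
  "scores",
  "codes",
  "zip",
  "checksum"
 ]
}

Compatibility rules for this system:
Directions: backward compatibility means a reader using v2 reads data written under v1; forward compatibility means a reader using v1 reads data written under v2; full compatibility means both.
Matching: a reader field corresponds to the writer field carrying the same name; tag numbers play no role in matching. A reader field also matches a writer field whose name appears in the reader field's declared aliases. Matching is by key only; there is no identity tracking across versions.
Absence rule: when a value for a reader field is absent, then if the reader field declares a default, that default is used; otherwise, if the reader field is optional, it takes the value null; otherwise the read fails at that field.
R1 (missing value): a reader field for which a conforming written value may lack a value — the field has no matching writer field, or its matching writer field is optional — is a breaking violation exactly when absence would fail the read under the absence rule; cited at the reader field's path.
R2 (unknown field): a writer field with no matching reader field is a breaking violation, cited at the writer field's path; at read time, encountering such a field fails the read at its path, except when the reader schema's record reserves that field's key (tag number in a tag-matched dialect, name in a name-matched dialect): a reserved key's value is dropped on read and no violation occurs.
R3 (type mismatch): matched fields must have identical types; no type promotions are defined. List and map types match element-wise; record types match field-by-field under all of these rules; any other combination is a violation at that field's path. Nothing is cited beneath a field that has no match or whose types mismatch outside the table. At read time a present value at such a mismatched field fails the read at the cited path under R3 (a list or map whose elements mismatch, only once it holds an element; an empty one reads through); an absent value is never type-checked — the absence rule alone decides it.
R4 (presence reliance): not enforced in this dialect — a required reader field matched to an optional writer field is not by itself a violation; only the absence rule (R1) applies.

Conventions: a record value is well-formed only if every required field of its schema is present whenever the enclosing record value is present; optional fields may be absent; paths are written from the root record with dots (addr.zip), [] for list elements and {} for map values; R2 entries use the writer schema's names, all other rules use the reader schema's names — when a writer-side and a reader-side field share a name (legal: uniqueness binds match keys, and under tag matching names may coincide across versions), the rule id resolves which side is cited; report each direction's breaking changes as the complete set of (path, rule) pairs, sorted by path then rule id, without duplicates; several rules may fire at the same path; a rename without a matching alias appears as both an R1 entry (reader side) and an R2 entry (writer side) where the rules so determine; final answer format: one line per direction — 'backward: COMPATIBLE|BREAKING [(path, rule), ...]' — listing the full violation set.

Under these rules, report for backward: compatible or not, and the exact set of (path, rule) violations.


backward: COMPATIBLE []

in Device below, arrows point writer -> reader
backward pass over Device, reader schema v2, writer schema v1:
  factor: paired with writer factor (float64 -> float64; writer required)
  height: paired with writer height (float64 -> float64; writer required)
  score: paired with writer score (float64 -> float64; writer required)
  notes: paired with writer notes (string -> string; writer required)
  avatar: paired with writer avatar (bytes -> bytes; writer optional)
  codes (writer side), unknown to reader
  zip (writer side), unknown to reader
  nothing fires on Device: backward is COMPATIBLE
the other Device changes do not affect what is asked:
  field notes in record Device: tag 9 changed to 16 -> triggers nothing under Device's printed rules — same verdict
  removed field codes from record Device (its key "codes" joins the reserved list) -> fires only in the forward direction of Device, which is not asked here
  removed field zip from record Device (its key "zip" joins the reserved list) -> triggers nothing under Device's printed rules — same verdict


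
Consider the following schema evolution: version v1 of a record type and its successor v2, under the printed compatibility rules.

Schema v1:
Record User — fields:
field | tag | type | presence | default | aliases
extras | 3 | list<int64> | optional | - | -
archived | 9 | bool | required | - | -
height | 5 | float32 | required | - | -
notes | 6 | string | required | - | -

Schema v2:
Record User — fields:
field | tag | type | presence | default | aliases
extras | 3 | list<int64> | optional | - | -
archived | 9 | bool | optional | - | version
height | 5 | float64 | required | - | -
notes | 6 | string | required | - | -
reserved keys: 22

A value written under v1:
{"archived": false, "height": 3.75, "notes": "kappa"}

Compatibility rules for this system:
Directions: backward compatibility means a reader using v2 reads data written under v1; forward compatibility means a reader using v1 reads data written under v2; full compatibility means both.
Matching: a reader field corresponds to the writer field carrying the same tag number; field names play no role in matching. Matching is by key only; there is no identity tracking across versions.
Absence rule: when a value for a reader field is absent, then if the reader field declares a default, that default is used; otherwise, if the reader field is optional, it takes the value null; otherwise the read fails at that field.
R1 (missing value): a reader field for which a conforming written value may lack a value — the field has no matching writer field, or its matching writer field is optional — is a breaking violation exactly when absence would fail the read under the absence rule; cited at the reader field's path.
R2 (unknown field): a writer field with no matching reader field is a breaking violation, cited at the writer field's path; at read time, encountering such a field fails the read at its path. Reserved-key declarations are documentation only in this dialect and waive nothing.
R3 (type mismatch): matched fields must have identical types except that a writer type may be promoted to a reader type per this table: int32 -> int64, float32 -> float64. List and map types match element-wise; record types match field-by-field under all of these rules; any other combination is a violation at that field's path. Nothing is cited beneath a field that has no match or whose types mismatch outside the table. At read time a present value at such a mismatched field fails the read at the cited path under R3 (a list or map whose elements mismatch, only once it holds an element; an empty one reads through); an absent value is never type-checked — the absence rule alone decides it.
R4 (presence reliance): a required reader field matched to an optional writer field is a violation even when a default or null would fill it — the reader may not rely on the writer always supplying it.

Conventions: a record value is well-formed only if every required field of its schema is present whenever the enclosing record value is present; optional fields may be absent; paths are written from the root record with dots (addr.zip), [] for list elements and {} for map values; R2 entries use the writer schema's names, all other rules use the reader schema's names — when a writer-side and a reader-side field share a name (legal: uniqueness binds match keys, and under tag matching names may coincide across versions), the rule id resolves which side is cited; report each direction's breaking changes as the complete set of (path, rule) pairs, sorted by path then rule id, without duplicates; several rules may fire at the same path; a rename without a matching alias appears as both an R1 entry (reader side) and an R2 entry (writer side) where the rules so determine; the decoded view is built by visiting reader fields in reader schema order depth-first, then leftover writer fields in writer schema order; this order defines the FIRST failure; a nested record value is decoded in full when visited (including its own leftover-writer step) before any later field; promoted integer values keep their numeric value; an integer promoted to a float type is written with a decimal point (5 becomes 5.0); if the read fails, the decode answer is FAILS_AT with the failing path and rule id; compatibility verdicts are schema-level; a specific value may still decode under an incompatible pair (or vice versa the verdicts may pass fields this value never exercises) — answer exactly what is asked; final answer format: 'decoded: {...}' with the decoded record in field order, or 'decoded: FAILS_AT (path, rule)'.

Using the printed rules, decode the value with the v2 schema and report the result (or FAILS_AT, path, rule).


each type pair in User: writer, then reader
migrating the User value to v2:
  extras := null (absent, optional -> null)
  archived := false
  height := 3.75 (float32 -> float64)
  notes := "kappa"
  => decoded: {"extras": null, "archived": false, "height": 3.75, "notes": "kappa"}
the rest of the User diff is inert for this question:
  field height in record User: type float32 changed to float64 -> changes User's schema-level verdicts only — the decode of this value is the same
  field archived in record User: required changed to optional -> changes User's schema-level verdicts only — the decode of this value is the same

decoded: {"extras": null, "archived": false, "height": 3.75, "notes": "kappa"}


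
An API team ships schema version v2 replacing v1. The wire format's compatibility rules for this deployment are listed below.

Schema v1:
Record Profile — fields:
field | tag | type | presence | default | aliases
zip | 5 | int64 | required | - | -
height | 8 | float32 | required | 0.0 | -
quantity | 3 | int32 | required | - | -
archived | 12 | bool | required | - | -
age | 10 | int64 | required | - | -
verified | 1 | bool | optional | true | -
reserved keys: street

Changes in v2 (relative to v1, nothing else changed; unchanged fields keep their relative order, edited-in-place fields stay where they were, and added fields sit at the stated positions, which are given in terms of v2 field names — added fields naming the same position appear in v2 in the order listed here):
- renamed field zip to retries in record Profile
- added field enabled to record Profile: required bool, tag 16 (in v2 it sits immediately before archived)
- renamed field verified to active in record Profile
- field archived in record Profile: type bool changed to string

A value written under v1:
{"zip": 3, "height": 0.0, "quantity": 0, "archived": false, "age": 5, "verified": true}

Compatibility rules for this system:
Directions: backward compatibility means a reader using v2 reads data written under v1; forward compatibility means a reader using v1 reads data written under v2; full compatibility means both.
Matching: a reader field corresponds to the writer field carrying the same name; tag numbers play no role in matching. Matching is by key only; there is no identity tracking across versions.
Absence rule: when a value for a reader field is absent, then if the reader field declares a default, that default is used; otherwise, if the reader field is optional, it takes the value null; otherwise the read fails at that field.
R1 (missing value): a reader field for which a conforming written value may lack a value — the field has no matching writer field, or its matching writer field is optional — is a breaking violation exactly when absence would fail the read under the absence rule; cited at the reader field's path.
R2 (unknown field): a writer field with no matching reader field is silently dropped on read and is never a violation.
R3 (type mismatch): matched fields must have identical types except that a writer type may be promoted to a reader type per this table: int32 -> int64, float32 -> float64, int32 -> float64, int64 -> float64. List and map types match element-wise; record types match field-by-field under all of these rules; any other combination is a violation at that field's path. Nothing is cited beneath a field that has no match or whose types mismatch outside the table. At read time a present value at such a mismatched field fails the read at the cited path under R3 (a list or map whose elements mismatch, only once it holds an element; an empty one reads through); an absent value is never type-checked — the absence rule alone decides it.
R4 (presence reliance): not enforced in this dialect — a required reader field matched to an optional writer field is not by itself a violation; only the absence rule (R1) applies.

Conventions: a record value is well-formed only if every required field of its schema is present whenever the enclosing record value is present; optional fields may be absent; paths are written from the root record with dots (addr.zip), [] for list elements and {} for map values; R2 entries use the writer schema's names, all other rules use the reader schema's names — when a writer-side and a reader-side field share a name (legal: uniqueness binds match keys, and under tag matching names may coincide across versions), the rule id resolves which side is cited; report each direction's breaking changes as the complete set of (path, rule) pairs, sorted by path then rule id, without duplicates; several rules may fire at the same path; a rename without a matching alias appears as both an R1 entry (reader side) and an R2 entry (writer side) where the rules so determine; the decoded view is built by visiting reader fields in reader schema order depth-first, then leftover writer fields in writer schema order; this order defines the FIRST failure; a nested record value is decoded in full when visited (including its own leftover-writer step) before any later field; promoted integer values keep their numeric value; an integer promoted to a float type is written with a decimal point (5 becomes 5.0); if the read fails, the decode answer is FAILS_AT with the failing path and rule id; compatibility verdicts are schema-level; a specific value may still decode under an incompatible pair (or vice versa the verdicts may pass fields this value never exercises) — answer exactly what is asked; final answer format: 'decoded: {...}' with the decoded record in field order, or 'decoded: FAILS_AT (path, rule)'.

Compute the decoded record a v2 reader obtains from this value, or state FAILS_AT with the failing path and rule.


decoded: FAILS_AT (retries, R1)

in Profile below, arrows point writer -> reader
decode walk for Profile under reader schema v2:
  read fails at retries under R1 (no fill)
  => FAILS_AT (retries, R1)
the other Profile changes do not affect what is asked:
  added field enabled to record Profile: required bool, tag 16 (in v2 it sits immediately before archived) -> matters for Profile compatibility verdicts, not for this value's decode
  renamed field verified to active in record Profile -> no rule fires on it and the decoded Profile view is identical with or without it
  field archived in record Profile: type bool changed to string -> matters for Profile compatibility verdicts, not for this value's decode


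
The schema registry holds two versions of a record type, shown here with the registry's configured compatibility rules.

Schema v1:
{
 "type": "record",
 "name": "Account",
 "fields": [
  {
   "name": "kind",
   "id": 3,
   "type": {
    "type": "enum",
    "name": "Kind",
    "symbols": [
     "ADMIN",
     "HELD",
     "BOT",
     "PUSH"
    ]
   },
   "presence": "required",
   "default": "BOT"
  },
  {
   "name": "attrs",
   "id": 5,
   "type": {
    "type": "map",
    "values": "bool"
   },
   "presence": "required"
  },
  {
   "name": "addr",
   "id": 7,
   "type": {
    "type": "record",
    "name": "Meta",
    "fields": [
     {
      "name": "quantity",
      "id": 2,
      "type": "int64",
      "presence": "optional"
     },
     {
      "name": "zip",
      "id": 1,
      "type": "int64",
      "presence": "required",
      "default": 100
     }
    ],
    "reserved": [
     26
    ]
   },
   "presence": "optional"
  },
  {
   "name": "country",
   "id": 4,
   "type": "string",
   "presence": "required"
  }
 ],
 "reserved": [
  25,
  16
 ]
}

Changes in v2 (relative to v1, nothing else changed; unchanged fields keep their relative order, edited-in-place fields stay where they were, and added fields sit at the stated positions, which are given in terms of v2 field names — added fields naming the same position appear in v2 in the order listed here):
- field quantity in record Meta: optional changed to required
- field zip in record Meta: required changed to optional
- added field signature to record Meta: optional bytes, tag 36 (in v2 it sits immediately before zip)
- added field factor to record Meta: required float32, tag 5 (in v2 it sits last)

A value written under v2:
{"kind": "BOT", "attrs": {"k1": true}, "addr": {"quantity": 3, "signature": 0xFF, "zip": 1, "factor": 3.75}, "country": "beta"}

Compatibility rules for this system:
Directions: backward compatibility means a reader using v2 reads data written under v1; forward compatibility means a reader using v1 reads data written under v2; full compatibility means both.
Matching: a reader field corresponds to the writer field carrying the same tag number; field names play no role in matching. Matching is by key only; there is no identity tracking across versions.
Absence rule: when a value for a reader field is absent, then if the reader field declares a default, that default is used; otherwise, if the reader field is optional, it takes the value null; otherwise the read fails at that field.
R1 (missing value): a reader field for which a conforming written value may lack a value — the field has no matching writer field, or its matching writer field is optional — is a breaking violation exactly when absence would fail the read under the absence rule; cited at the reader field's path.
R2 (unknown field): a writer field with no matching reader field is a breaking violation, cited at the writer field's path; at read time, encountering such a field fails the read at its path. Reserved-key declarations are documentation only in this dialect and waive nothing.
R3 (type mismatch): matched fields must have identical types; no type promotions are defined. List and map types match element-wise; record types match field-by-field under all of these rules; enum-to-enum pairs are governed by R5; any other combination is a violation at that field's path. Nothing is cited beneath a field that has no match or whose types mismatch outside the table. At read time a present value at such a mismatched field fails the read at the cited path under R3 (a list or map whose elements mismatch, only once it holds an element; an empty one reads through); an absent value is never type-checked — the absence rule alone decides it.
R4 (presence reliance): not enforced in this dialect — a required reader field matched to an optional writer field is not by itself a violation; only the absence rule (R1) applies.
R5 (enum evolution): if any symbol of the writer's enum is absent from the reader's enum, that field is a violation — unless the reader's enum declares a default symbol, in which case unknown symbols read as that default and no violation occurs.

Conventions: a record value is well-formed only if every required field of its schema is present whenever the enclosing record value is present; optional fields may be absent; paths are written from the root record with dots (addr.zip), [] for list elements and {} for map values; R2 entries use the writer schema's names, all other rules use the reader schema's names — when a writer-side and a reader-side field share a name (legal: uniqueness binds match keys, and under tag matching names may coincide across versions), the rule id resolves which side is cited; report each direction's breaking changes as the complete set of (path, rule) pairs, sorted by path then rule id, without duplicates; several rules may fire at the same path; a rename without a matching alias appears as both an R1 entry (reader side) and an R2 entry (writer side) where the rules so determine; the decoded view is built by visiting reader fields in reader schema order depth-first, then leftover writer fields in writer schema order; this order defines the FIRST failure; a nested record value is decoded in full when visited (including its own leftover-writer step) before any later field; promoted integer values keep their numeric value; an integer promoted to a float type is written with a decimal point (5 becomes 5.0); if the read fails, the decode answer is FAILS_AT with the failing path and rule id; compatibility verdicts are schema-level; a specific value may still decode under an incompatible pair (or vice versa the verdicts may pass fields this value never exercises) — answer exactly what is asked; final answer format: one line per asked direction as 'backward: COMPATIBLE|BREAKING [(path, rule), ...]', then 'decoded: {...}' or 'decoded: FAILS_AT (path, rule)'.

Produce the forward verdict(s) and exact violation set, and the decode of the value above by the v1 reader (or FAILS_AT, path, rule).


each type pair in Account: writer, then reader
forward for Account (reader v1, writer v2):
  kind: paired with writer kind (Kind -> Kind; writer required)
  attrs: paired with writer attrs (map<string, bool> -> map<string, bool>; writer required)
  addr: paired with writer addr (Meta -> Meta; writer optional)
  country: paired with writer country (string -> string; writer required)
  addr.quantity: paired with writer addr.quantity (int64 -> int64; writer required)
  addr.zip: paired with writer addr.zip (int64 -> int64; writer optional)
  writer addr.signature: unknown to reader
  writer addr.factor: unknown to reader
  rule R2 violated at addr.factor
  rule R2 violated at addr.signature
  => forward: BREAKING (2)
migrating the Account value to v1:
  kind := "BOT"
  attrs := {"k1": true}
  addr.quantity := 3
  addr.zip := 1
  read fails at addr.signature under R2 (unknown field)
  => FAILS_AT (addr.signature, R2)
the rest of the Account diff is inert for this question:
  field quantity in record Meta: optional changed to required -> fires only in the backward direction of Account, which is not asked here
  field zip in record Meta: required changed to optional -> no rule fires on it in Account's dialect; the asked verdict holds

forward: BREAKING [(addr.factor, R2), (addr.signature, R2)]; decoded: FAILS_AT (addr.signature, R2)
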